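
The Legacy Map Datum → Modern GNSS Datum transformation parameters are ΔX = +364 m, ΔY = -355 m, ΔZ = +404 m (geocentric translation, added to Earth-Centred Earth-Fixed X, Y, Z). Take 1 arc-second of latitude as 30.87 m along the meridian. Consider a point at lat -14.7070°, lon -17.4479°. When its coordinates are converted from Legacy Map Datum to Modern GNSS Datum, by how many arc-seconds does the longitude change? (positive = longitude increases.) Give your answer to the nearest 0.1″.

Δλ = -7.7″

sin φ = -0.253876, cos φ = 0.967237, sin λ = -0.299838, cos λ = 0.953990.
East component: ΔE = −sin λ·ΔX + cos λ·ΔY = −(-0.299838)(364) + (0.953990)(-355) = -229.53 m.
1° of latitude spans 3600 × 30.87 = 111132 m; at latitude φ, 1° of longitude spans that × cos φ = 107491.0 m, so Δλ = -229.53 / 107491.0 × 3600 = -7.687″.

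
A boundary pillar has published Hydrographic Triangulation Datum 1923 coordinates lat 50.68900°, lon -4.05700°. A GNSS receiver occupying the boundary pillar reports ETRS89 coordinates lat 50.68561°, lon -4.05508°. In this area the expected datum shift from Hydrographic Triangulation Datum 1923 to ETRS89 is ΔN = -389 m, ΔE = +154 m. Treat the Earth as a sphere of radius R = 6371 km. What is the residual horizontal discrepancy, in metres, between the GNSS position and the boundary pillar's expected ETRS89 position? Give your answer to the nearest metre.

22 m

Observed coordinate differences: Δφ = -0.00339°, Δλ = +0.00192°.
Converting to metres (1° lat = 111195 m, cos φ = 0.633529): observed ΔN = -377.0 m, observed ΔE = 135.3 m.
Subtracting the expected shift leaves a residual of -377.0 − (-389) = 12.0 m north and 135.3 − (154) = -18.7 m east.
Residual distance = √(12.0² + (-18.7)²) = 22.3 m.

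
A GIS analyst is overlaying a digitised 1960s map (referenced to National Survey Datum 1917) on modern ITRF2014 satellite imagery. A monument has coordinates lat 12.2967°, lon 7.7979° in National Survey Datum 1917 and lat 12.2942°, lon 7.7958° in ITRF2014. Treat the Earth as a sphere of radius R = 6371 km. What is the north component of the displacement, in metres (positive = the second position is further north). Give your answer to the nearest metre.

ΔN = -278 m

Δφ = 12.2942° − 12.2967° = -0.0025°; Δλ = 7.7958° − 7.7979° = -0.0021°.
1° along a meridian = πR/180 = 111195 m.
ΔN = Δφ × 111195 = -278.0 m; ΔE = Δλ × 111195 × cos(12.2967°) = -0.0021 × 111195 × 0.977058 = -228.2 m.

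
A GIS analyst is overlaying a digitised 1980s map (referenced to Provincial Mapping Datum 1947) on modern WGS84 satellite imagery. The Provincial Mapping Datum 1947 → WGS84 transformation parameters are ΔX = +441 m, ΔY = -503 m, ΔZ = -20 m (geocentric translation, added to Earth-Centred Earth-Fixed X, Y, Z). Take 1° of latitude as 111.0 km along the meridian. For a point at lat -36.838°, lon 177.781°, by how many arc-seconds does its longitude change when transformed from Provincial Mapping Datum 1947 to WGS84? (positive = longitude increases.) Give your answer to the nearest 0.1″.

Δλ = 19.7″

sin φ = -0.599555, cos φ = 0.800334, sin λ = 0.038719, cos λ = -0.999250.
East component: ΔE = −sin λ·ΔX + cos λ·ΔY = −(0.038719)(441) + (-0.999250)(-503) = 485.55 m.
1° of latitude spans 111000 m; at latitude φ, 1° of longitude spans that × cos φ = 88837.1 m, so Δλ = 485.55 / 88837.1 × 3600 = 19.676″.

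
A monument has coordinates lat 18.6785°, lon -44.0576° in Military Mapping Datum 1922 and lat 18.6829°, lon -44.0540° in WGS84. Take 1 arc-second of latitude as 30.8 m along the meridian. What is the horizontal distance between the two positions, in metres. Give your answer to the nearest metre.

Δφ = 18.6829° − 18.6785° = +0.0044°; Δλ = -44.0540° − -44.0576° = +0.0036°.
1° of latitude = 3600 × 30.80 = 110880 m.
ΔN = Δφ × 110880 = 487.9 m; ΔE = Δλ × 110880 × cos(18.6785°) = +0.0036 × 110880 × 0.947331 = 378.1 m.
Distance = √(ΔE² + ΔN²) = √(378.1² + 487.9²) = 617.3 m.

617 m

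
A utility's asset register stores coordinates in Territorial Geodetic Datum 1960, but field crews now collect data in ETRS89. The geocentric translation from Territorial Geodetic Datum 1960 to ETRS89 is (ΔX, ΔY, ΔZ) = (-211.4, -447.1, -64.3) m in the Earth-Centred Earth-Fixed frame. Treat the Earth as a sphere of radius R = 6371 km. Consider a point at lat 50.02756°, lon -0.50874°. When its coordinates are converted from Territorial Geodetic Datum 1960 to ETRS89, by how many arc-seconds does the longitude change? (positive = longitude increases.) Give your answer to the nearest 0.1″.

Δλ = -22.6″

sin φ = 0.766354, cos φ = 0.642419, sin λ = -0.008879, cos λ = 0.999961.
East component: ΔE = −sin λ·ΔX + cos λ·ΔY = −(-0.008879)(-211.4) + (0.999961)(-447.1) = -448.96 m.
1° of latitude spans πR/180 = 111195 m; at latitude φ, 1° of longitude spans that × cos φ = 71433.7 m, so Δλ = -448.96 / 71433.7 × 3600 = -22.626″.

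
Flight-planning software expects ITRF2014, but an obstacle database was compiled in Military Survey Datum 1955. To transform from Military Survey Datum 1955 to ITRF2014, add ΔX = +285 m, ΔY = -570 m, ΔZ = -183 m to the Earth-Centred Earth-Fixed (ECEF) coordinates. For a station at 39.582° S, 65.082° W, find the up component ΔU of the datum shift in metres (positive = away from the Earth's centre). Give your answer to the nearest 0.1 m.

The local up (radial) axis is (cos φ cos λ, cos φ sin λ, sin φ), giving ΔU = 92.545 + 398.412 + 116.604 = 607.56 m.

ΔU = 607.6 m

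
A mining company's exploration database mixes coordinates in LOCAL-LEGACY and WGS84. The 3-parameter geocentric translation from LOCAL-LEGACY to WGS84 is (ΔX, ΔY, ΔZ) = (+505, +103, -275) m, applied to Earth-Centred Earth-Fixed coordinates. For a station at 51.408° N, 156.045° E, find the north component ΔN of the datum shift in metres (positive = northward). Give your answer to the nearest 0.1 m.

ΔN = 156.5 m

At φ = 51.408°, λ = 156.045°: sin φ = 0.781608, cos φ = 0.623770, sin λ = 0.406019, cos λ = -0.913865.
ΔN = −sin φ cos λ·ΔX − sin φ sin λ·ΔY + cos φ·ΔZ = −(0.781608)(-0.913865)(505) − (0.781608)(0.406019)(103) + (0.623770)(-275) = 156.49 m.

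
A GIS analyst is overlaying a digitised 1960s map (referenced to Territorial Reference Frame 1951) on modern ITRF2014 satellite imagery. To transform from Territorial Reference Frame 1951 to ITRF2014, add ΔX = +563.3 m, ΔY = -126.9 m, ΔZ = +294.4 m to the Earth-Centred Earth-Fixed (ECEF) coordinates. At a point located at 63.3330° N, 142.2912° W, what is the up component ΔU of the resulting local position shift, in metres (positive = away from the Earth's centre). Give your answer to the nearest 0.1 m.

The local up (radial) axis is (cos φ cos λ, cos φ sin λ, sin φ), giving ΔU = -200.007 + 34.835 + 263.085 = 97.91 m.

ΔU = 97.9 m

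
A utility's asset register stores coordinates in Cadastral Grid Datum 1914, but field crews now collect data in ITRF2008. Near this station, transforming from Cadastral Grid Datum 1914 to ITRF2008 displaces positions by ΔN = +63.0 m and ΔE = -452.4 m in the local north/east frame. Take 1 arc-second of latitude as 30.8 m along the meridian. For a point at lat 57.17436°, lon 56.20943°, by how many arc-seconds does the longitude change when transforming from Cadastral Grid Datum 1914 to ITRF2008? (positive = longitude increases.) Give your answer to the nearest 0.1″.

Δλ = -27.1″

At latitude 57.17436°, cos φ = 0.542084.
1″ of longitude at this latitude = 30.80 × cos φ = 16.6962 m, so Δλ = -452.4 / 16.6962 = -27.096″.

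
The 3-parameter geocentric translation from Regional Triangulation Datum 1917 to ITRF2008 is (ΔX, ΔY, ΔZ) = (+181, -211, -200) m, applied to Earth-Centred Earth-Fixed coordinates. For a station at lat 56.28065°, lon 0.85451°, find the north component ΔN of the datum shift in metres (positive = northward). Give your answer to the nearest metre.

ΔN = -259 m

At φ = 56.28065°, λ = 0.85451°: sin φ = 0.831767, cos φ = 0.555125, sin λ = 0.014913, cos λ = 0.999889.
ΔN = −sin φ cos λ·ΔX − sin φ sin λ·ΔY + cos φ·ΔZ = −(0.831767)(0.999889)(181) − (0.831767)(0.014913)(-211) + (0.555125)(-200) = -258.94 m.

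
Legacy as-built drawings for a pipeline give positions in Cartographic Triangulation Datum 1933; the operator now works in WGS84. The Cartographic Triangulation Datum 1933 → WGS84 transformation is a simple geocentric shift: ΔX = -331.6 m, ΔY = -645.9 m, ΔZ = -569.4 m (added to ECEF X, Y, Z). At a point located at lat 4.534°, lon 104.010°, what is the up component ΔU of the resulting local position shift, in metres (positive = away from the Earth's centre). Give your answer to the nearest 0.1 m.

ΔU = -589.7 m

At φ = 4.534°, λ = 104.010°: sin φ = 0.079051, cos φ = 0.996871, sin λ = 0.970253, cos λ = -0.242091.
ΔU = cos φ cos λ·ΔX + cos φ sin λ·ΔY + sin φ·ΔZ = (0.996871)(-0.242091)(-331.6) + (0.996871)(0.970253)(-645.9) + (0.079051)(-569.4) = -589.71 m.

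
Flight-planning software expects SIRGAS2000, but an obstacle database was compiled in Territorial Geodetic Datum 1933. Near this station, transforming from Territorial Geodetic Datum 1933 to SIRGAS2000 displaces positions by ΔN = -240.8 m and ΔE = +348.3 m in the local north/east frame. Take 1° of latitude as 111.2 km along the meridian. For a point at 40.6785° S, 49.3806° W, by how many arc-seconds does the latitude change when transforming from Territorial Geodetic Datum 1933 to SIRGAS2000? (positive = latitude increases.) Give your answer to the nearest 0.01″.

Δφ = -7.80″

1° of latitude = 111.2 km, so Δφ = -240.8 / 111200 = -0.0021655° = -7.796″.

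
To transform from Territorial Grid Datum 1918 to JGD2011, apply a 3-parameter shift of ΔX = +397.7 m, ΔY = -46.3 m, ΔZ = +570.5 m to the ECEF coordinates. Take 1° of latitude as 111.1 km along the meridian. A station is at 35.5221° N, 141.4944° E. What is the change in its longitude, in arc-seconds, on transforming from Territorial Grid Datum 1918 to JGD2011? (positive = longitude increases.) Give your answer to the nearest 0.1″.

Δλ = -8.4″

sin φ = 0.581017, cos φ = 0.813891, sin λ = 0.622591, cos λ = -0.782547.
East component: ΔE = −sin λ·ΔX + cos λ·ΔY = −(0.622591)(397.7) + (-0.782547)(-46.3) = -211.37 m.
1° of latitude spans 111100 m; at latitude φ, 1° of longitude spans that × cos φ = 90423.3 m, so Δλ = -211.37 / 90423.3 × 3600 = -8.415″.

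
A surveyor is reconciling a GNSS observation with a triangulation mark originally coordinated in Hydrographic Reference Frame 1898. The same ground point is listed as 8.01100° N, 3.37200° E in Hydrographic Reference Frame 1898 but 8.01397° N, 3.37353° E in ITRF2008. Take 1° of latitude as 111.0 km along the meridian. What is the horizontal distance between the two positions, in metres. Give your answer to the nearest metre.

Δφ = 8.01397° − 8.01100° = +0.00297°; Δλ = 3.37353° − 3.37200° = +0.00153°.
ΔN = Δφ × 111000 = 329.7 m; ΔE = Δλ × 111000 × cos(8.01100°) = +0.00153 × 111000 × 0.990241 = 168.2 m.
Distance = √(ΔE² + ΔN²) = √(168.2² + 329.7²) = 370.1 m.

370 m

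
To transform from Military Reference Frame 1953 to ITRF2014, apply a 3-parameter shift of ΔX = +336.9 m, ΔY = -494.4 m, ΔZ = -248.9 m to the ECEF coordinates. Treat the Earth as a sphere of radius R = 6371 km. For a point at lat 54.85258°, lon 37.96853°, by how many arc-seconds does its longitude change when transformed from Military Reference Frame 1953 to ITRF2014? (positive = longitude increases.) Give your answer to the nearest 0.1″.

sin φ = 0.817674, cos φ = 0.575682, sin λ = 0.615229, cos λ = 0.788349.
East component: ΔE = −sin λ·ΔX + cos λ·ΔY = −(0.615229)(336.9) + (0.788349)(-494.4) = -597.03 m.
1° of latitude spans πR/180 = 111195 m; at latitude φ, 1° of longitude spans that × cos φ = 64012.9 m, so Δλ = -597.03 / 64012.9 × 3600 = -33.576″.

Δλ = -33.6″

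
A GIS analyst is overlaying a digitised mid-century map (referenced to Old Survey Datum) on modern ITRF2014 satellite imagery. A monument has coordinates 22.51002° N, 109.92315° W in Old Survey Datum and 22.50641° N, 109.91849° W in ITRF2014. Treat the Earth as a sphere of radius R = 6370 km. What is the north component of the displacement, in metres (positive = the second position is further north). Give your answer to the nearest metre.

ΔN = -401 m

Δφ = 22.50641° − 22.51002° = -0.00361°; Δλ = -109.91849° − -109.92315° = +0.00466°.
1° along a meridian = πR/180 = 111177 m.
ΔN = Δφ × 111177 = -401.4 m; ΔE = Δλ × 111177 × cos(22.51002°) = +0.00466 × 111177 × 0.923813 = 478.6 m.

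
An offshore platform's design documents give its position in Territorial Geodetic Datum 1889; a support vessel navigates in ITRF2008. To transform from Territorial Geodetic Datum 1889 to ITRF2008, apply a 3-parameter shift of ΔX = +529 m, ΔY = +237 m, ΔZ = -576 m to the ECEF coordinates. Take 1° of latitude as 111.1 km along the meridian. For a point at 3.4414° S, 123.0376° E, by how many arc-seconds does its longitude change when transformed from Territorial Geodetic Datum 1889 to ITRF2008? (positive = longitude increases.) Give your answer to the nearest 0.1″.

sin φ = -0.060028, cos φ = 0.998197, sin λ = 0.838313, cos λ = -0.545189.
East component: ΔE = −sin λ·ΔX + cos λ·ΔY = −(0.838313)(529) + (-0.545189)(237) = -572.68 m.
1° of latitude spans 111100 m; at latitude φ, 1° of longitude spans that × cos φ = 110899.7 m, so Δλ = -572.68 / 110899.7 × 3600 = -18.590″.

Δλ = -18.6″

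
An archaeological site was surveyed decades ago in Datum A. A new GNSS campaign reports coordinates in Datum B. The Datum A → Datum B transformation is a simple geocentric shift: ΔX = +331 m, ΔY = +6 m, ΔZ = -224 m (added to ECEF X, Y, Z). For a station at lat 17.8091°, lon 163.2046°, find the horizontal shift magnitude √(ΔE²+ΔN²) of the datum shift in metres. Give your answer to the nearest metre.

155 m

The local east axis at (φ, λ) is (−sin λ, cos λ, 0), so ΔE = −sin(163.2046°)·331 + cos(163.2046°)·6 = -101.39 m.
The local north axis is (−sin φ cos λ, −sin φ sin λ, cos φ), giving ΔN = 96.917 − 0.530 − 213.266 = -116.88 m.
Horizontal magnitude = √(ΔE² + ΔN²) = √((-101.39)² + (-116.88)²) = 154.73 m.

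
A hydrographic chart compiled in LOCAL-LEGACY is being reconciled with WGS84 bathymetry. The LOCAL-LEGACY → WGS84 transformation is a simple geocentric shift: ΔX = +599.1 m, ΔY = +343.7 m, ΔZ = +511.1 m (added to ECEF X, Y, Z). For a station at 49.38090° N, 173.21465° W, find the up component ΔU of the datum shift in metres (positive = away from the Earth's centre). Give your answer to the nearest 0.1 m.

At φ = 49.38090°, λ = -173.21465°: sin φ = 0.759054, cos φ = 0.651027, sin λ = -0.118150, cos λ = -0.992996.
ΔU = cos φ cos λ·ΔX + cos φ sin λ·ΔY + sin φ·ΔZ = (0.651027)(-0.992996)(599.1) + (0.651027)(-0.118150)(343.7) + (0.759054)(511.1) = -25.78 m.

ΔU = -25.8 m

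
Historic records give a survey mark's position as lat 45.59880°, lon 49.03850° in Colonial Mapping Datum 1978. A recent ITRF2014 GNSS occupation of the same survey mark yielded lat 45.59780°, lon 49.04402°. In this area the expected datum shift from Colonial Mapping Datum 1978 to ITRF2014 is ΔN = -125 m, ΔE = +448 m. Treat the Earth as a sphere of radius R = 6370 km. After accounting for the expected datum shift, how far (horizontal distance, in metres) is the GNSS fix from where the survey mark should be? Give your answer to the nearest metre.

23 m

Observed coordinate differences: Δφ = -0.00100°, Δλ = +0.00552°.
Converting to metres (1° lat = 111177 m, cos φ = 0.699678): observed ΔN = -111.2 m, observed ΔE = 429.4 m.
Subtracting the expected shift leaves a residual of -111.2 − (-125) = 13.8 m north and 429.4 − (448) = -18.6 m east.
Residual distance = √(13.8² + (-18.6)²) = 23.2 m.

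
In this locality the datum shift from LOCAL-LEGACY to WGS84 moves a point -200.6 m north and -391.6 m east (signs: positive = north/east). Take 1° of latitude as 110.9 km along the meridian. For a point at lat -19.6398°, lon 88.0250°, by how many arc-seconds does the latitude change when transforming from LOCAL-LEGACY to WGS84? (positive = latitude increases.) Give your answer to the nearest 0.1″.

1° of latitude = 110.9 km, so Δφ = -200.6 / 110900 = -0.0018088° = -6.512″.

Δφ = -6.5″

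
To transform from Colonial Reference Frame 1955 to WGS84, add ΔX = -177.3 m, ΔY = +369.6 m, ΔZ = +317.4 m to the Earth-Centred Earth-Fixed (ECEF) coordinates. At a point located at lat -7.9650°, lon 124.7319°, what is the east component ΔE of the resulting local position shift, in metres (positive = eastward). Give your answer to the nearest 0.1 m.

The local east axis at (φ, λ) is (−sin λ, cos λ, 0), so ΔE = −sin(124.7319°)·(-177.3) + cos(124.7319°)·369.6 = -64.86 m.

ΔE = -64.9 m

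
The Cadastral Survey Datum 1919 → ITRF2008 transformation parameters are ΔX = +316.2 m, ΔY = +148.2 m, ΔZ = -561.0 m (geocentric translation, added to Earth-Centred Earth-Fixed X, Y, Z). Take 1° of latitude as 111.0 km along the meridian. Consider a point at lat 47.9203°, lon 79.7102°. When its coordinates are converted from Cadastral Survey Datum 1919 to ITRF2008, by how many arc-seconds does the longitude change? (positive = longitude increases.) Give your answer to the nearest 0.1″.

sin φ = 0.742213, cos φ = 0.670164, sin λ = 0.983917, cos λ = 0.178627.
East component: ΔE = −sin λ·ΔX + cos λ·ΔY = −(0.983917)(316.2) + (0.178627)(148.2) = -284.64 m.
1° of latitude spans 111000 m; at latitude φ, 1° of longitude spans that × cos φ = 74388.2 m, so Δλ = -284.64 / 74388.2 × 3600 = -13.775″.

Δλ = -13.8″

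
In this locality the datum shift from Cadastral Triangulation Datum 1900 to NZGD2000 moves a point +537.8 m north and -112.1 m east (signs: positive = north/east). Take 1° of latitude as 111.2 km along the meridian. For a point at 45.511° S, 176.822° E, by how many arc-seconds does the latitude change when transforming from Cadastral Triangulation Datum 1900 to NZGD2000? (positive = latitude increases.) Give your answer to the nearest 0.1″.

1° of latitude = 111.2 km, so Δφ = 537.8 / 111200 = 0.0048363° = 17.411″.

Δφ = 17.4″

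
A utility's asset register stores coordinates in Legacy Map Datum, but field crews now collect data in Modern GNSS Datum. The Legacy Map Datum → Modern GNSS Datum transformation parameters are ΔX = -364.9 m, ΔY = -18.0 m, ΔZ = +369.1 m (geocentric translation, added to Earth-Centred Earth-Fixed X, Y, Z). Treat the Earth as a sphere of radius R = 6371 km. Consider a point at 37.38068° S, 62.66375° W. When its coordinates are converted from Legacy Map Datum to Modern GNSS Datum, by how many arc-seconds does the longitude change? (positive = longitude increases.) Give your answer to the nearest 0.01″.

sin φ = -0.607108, cos φ = 0.794619, sin λ = -0.888327, cos λ = 0.459212.
East component: ΔE = −sin λ·ΔX + cos λ·ΔY = −(-0.888327)(-364.9) + (0.459212)(-18.0) = -332.42 m.
1° of latitude spans πR/180 = 111195 m; at latitude φ, 1° of longitude spans that × cos φ = 88357.6 m, so Δλ = -332.42 / 88357.6 × 3600 = -13.544″.

Δλ = -13.54″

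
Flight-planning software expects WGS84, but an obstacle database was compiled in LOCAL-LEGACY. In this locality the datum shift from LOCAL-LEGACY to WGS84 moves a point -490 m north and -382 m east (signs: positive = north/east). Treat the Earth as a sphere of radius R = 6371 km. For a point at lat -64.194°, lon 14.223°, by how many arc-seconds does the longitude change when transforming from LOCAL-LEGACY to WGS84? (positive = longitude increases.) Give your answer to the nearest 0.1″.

Δλ = -28.4″

At latitude -64.194°, cos φ = 0.435325.
One radian of longitude at latitude φ spans R cos φ, so Δλ = ΔE / (R cos φ) = -382.0 / (6371000 × 0.435325) = -1.3773e-04 rad = -28.410″.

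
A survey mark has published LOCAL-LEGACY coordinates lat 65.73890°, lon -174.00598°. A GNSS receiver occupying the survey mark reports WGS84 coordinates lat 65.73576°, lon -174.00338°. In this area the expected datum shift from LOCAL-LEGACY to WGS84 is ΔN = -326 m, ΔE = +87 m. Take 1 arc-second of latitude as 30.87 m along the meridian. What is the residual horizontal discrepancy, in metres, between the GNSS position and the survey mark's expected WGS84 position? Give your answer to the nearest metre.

Observed coordinate differences: Δφ = -0.00314°, Δλ = +0.00260°.
Converting to metres (1° lat = 111132 m, cos φ = 0.410895): observed ΔN = -349.0 m, observed ΔE = 118.7 m.
Subtracting the expected shift leaves a residual of -349.0 − (-326) = -23.0 m north and 118.7 − (87) = 31.7 m east.
Residual distance = √((-23.0)² + 31.7²) = 39.2 m.

39 m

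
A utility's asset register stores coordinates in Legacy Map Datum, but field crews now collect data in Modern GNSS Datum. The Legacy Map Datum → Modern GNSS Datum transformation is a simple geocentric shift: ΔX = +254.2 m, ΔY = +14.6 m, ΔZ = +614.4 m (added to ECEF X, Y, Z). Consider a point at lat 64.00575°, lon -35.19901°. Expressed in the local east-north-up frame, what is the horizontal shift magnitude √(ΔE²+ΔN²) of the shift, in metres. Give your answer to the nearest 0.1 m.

At φ = 64.00575°, λ = -35.19901°: sin φ = 0.898838, cos φ = 0.438281, sin λ = -0.576418, cos λ = 0.817155.
ΔE = −sin λ·ΔX + cos λ·ΔY = −(-0.576418)·(254.2) + (0.817155)·(14.6) = 158.46 m.
ΔN = −sin φ cos λ·ΔX − sin φ sin λ·ΔY + cos φ·ΔZ = −(0.898838)(0.817155)(254.2) − (0.898838)(-0.576418)(14.6) + (0.438281)(614.4) = 90.14 m.
Horizontal magnitude = √(ΔE² + ΔN²) = √(158.46² + 90.14²) = 182.30 m.

182.3 m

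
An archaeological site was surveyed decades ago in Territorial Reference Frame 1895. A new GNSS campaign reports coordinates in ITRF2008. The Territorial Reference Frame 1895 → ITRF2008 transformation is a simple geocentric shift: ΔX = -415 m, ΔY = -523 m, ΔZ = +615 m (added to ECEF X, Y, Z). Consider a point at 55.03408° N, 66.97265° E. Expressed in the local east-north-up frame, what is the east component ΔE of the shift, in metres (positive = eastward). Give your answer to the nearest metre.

ΔE = 177 m

The local east axis at (φ, λ) is (−sin λ, cos λ, 0), so ΔE = −sin(66.97265°)·(-415) + cos(66.97265°)·(-523) = 177.35 m.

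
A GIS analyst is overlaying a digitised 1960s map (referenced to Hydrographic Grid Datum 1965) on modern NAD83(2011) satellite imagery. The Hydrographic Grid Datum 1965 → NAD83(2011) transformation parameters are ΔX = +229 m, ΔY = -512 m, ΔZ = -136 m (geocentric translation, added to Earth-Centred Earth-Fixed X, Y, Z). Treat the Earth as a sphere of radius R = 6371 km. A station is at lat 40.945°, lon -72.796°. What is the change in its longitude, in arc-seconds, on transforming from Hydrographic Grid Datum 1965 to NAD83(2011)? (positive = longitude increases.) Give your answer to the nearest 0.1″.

Δλ = 2.9″

sin φ = 0.655334, cos φ = 0.755339, sin λ = -0.955258, cos λ = 0.295775.
East component: ΔE = −sin λ·ΔX + cos λ·ΔY = −(-0.955258)(229) + (0.295775)(-512) = 67.32 m.
1° of latitude spans πR/180 = 111195 m; at latitude φ, 1° of longitude spans that × cos φ = 83989.9 m, so Δλ = 67.32 / 83989.9 × 3600 = 2.885″.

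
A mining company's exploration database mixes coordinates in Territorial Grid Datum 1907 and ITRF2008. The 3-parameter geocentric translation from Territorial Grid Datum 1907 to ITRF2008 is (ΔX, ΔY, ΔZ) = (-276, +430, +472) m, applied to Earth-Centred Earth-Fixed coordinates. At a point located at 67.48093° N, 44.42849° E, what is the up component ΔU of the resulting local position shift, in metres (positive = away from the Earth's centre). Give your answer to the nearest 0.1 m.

ΔU = 475.8 m

At φ = 67.48093°, λ = 44.42849°: sin φ = 0.923752, cos φ = 0.382991, sin λ = 0.700019, cos λ = 0.714125.
ΔU = cos φ cos λ·ΔX + cos φ sin λ·ΔY + sin φ·ΔZ = (0.382991)(0.714125)(-276) + (0.382991)(0.700019)(430) + (0.923752)(472) = 475.81 m.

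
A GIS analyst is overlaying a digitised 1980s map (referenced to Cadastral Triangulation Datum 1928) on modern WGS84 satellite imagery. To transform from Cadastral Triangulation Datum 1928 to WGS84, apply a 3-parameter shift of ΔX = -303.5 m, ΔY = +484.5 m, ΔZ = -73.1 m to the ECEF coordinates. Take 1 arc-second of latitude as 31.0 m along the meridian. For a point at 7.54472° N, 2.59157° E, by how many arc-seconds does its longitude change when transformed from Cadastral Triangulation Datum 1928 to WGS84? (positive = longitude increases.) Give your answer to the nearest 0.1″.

sin φ = 0.131300, cos φ = 0.991343, sin λ = 0.045216, cos λ = 0.998977.
East component: ΔE = −sin λ·ΔX + cos λ·ΔY = −(0.045216)(-303.5) + (0.998977)(484.5) = 497.73 m.
1° of latitude spans 3600 × 31.00 = 111600 m; at latitude φ, 1° of longitude spans that × cos φ = 110633.8 m, so Δλ = 497.73 / 110633.8 × 3600 = 16.196″.

Δλ = 16.2″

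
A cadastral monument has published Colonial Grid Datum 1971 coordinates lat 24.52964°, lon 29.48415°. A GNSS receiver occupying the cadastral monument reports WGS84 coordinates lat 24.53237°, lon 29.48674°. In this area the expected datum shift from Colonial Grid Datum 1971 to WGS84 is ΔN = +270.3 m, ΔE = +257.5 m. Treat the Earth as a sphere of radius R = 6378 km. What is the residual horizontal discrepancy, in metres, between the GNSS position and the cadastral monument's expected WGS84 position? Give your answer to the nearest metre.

34 m

Observed coordinate differences: Δφ = +0.00273°, Δλ = +0.00259°.
Converting to metres (1° lat = 111317 m, cos φ = 0.909747): observed ΔN = 303.9 m, observed ΔE = 262.3 m.
Subtracting the expected shift leaves a residual of 303.9 − (270.3) = 33.6 m north and 262.3 − (257.5) = 4.8 m east.
Residual distance = √(33.6² + 4.8²) = 33.9 m.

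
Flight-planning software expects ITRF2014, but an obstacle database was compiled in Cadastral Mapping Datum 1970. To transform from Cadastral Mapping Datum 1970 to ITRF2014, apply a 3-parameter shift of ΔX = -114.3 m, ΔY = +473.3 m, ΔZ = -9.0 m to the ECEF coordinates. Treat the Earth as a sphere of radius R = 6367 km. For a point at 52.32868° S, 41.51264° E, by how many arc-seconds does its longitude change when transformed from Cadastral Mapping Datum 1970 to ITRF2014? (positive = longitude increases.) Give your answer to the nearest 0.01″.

Δλ = 22.80″

sin φ = -0.791530, cos φ = 0.611131, sin λ = 0.662785, cos λ = 0.748810.
East component: ΔE = −sin λ·ΔX + cos λ·ΔY = −(0.662785)(-114.3) + (0.748810)(473.3) = 430.17 m.
1° of latitude spans πR/180 = 111125 m; at latitude φ, 1° of longitude spans that × cos φ = 67912.0 m, so Δλ = 430.17 / 67912.0 × 3600 = 22.803″.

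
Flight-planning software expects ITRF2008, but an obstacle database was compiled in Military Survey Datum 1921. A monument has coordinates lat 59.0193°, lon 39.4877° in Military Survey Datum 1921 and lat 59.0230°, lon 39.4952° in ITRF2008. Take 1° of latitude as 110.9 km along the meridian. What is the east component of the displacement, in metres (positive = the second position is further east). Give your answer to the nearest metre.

ΔE = 428 m

Δφ = 59.0230° − 59.0193° = +0.0037°; Δλ = 39.4952° − 39.4877° = +0.0075°.
ΔN = Δφ × 110900 = 410.3 m; ΔE = Δλ × 110900 × cos(59.0193°) = +0.0075 × 110900 × 0.514749 = 428.1 m.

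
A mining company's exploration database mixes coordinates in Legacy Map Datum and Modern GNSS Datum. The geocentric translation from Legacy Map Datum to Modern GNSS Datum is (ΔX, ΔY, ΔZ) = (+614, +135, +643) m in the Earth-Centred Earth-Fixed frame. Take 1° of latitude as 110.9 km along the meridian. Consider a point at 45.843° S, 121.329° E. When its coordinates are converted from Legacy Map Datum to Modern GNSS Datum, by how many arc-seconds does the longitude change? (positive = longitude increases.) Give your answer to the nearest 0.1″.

sin φ = -0.717434, cos φ = 0.696627, sin λ = 0.854196, cos λ = -0.519952.
East component: ΔE = −sin λ·ΔX + cos λ·ΔY = −(0.854196)(614) + (-0.519952)(135) = -594.67 m.
1° of latitude spans 110900 m; at latitude φ, 1° of longitude spans that × cos φ = 77255.9 m, so Δλ = -594.67 / 77255.9 × 3600 = -27.711″.

Δλ = -27.7″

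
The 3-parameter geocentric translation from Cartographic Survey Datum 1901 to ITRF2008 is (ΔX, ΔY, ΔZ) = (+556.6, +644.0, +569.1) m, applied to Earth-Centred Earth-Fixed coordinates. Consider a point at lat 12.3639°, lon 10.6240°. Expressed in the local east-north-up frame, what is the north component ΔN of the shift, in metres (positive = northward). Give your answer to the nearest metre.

ΔN = 413 m

The local north axis is (−sin φ cos λ, −sin φ sin λ, cos φ), giving ΔN = -117.136 − 25.422 + 555.901 = 413.34 m.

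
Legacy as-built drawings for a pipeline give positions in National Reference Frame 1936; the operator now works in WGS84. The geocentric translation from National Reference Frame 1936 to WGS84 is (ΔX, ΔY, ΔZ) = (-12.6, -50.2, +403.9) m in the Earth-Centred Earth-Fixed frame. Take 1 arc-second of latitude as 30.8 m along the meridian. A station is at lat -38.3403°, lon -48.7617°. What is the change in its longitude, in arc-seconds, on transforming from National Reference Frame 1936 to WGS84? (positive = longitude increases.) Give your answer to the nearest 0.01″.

sin φ = -0.620331, cos φ = 0.784340, sin λ = -0.751974, cos λ = 0.659192.
East component: ΔE = −sin λ·ΔX + cos λ·ΔY = −(-0.751974)(-12.6) + (0.659192)(-50.2) = -42.57 m.
1° of latitude spans 3600 × 30.80 = 110880 m; at latitude φ, 1° of longitude spans that × cos φ = 86967.6 m, so Δλ = -42.57 / 86967.6 × 3600 = -1.762″.

Δλ = -1.76″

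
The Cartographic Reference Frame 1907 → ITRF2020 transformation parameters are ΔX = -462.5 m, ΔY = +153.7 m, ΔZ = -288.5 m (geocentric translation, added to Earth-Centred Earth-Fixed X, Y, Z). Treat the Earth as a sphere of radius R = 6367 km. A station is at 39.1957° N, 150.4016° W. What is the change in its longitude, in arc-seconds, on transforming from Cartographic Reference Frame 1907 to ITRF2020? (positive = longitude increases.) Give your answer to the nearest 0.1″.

sin φ = 0.631971, cos φ = 0.774992, sin λ = -0.493918, cos λ = -0.869509.
East component: ΔE = −sin λ·ΔX + cos λ·ΔY = −(-0.493918)(-462.5) + (-0.869509)(153.7) = -362.08 m.
1° of latitude spans πR/180 = 111125 m; at latitude φ, 1° of longitude spans that × cos φ = 86121.1 m, so Δλ = -362.08 / 86121.1 × 3600 = -15.136″.

Δλ = -15.1″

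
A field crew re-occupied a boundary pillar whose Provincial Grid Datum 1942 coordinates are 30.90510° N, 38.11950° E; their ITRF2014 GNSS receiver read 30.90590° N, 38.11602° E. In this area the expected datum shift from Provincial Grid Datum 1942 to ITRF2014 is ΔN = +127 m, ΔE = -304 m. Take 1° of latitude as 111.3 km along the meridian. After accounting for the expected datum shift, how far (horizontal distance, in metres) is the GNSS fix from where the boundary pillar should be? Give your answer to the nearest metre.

Observed coordinate differences: Δφ = +0.00080°, Δλ = -0.00348°.
Converting to metres (1° lat = 111300 m, cos φ = 0.858019): observed ΔN = 89.0 m, observed ΔE = -332.3 m.
Subtracting the expected shift leaves a residual of 89.0 − (127) = -38.0 m north and -332.3 − (-304) = -28.3 m east.
Residual distance = √((-38.0)² + (-28.3)²) = 47.4 m.

47 m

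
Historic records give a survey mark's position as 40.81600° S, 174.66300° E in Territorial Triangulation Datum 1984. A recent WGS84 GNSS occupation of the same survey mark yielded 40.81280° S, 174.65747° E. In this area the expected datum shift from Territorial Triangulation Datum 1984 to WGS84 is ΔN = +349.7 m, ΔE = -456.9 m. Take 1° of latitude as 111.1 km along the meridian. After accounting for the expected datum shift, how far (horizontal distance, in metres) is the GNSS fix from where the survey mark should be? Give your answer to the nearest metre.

Observed coordinate differences: Δφ = +0.00320°, Δλ = -0.00553°.
Converting to metres (1° lat = 111100 m, cos φ = 0.756813): observed ΔN = 355.5 m, observed ΔE = -465.0 m.
Subtracting the expected shift leaves a residual of 355.5 − (349.7) = 5.8 m north and -465.0 − (-456.9) = -8.1 m east.
Residual distance = √(5.8² + (-8.1)²) = 10.0 m.

10 m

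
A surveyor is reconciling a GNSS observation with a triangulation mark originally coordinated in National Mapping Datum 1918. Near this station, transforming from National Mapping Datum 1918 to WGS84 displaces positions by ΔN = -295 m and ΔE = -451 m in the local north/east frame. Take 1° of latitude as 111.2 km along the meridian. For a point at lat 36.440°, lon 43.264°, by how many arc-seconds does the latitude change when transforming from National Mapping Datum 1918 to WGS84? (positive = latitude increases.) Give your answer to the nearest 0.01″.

Δφ = -9.55″

1° of latitude = 111.2 km, so Δφ = -295.0 / 111200 = -0.0026529° = -9.550″.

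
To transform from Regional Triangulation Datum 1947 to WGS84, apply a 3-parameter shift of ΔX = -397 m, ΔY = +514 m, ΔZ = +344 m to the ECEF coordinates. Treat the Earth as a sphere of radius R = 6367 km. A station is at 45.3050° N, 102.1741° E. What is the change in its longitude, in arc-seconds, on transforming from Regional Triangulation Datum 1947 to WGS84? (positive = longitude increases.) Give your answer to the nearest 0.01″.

sin φ = 0.710861, cos φ = 0.703333, sin λ = 0.977511, cos λ = -0.210883.
East component: ΔE = −sin λ·ΔX + cos λ·ΔY = −(0.977511)(-397) + (-0.210883)(514) = 279.68 m.
1° of latitude spans πR/180 = 111125 m; at latitude φ, 1° of longitude spans that × cos φ = 78157.9 m, so Δλ = 279.68 / 78157.9 × 3600 = 12.882″.

Δλ = 12.88″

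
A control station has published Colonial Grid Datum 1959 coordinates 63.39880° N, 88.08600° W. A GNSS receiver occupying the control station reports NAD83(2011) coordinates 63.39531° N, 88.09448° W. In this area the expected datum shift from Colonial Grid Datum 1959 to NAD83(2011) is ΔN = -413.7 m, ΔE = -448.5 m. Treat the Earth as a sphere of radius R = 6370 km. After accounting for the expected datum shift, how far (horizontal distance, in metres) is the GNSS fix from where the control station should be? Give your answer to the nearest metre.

Observed coordinate differences: Δφ = -0.00349°, Δλ = -0.00848°.
Converting to metres (1° lat = 111177 m, cos φ = 0.447778): observed ΔN = -388.0 m, observed ΔE = -422.2 m.
Subtracting the expected shift leaves a residual of -388.0 − (-413.7) = 25.7 m north and -422.2 − (-448.5) = 26.3 m east.
Residual distance = √(25.7² + 26.3²) = 36.8 m.

37 m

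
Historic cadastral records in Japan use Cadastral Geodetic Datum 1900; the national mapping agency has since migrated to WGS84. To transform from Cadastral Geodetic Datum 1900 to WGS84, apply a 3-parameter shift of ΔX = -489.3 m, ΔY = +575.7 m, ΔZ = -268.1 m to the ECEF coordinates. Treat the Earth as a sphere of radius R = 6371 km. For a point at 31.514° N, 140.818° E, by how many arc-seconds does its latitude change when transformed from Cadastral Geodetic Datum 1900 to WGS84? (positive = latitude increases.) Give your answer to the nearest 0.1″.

Δφ = -20.0″

sin φ = 0.522707, cos φ = 0.852512, sin λ = 0.631786, cos λ = -0.775143.
North component: ΔN = −sin φ cos λ·ΔX − sin φ sin λ·ΔY + cos φ·ΔZ = −(0.522707)(-0.775143)(-489.3) − (0.522707)(0.631786)(575.7) + (0.852512)(-268.1) = -616.93 m.
1° of latitude spans πR/180 = 111195 m, so Δφ = -616.93 / 111195 × 3600 = -19.973″.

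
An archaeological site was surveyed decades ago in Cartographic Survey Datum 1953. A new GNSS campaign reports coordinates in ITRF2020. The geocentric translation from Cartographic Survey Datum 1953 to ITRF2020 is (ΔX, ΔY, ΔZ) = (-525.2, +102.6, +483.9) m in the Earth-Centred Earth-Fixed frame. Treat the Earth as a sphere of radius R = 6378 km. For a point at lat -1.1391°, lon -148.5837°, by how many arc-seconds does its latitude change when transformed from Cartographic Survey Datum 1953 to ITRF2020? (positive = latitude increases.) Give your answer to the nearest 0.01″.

sin φ = -0.019880, cos φ = 0.999802, sin λ = -0.521252, cos λ = -0.853403.
North component: ΔN = −sin φ cos λ·ΔX − sin φ sin λ·ΔY + cos φ·ΔZ = −(-0.019880)(-0.853403)(-525.2) − (-0.019880)(-0.521252)(102.6) + (0.999802)(483.9) = 491.65 m.
1° of latitude spans πR/180 = 111317 m, so Δφ = 491.65 / 111317 × 3600 = 15.900″.

Δφ = 15.90″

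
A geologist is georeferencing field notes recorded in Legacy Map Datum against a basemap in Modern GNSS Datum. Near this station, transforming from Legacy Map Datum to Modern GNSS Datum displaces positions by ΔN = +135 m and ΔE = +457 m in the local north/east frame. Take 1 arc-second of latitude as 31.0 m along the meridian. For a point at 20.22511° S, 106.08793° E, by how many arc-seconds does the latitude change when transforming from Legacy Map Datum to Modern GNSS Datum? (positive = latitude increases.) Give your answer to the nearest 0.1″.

Δφ = 4.4″

1″ of latitude = 31.00 m, so Δφ = 135.0 / 31.00 = 4.355″.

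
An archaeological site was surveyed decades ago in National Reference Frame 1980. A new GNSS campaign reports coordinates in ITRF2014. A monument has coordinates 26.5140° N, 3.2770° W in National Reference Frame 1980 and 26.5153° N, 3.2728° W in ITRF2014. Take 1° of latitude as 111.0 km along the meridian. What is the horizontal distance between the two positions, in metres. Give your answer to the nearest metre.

Δφ = 26.5153° − 26.5140° = +0.0013°; Δλ = -3.2728° − -3.2770° = +0.0042°.
ΔN = Δφ × 111000 = 144.3 m; ΔE = Δλ × 111000 × cos(26.5140°) = +0.0042 × 111000 × 0.894825 = 417.2 m.
Distance = √(ΔE² + ΔN²) = √(417.2² + 144.3²) = 441.4 m.

441 m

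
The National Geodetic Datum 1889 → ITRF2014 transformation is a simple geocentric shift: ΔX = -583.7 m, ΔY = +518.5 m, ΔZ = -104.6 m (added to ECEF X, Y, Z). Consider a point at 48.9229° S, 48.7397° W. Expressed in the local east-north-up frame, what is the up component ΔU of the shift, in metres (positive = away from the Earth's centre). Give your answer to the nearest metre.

ΔU = -430 m

The local up (radial) axis is (cos φ cos λ, cos φ sin λ, sin φ), giving ΔU = -252.933 − 256.106 + 78.850 = -430.19 m.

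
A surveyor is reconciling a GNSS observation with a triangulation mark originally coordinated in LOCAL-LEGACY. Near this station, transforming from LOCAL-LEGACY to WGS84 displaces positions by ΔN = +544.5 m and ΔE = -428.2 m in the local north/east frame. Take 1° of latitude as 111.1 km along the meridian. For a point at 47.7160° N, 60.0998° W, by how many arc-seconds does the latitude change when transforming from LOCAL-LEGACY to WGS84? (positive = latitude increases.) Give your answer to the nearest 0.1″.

1° of latitude = 111.1 km, so Δφ = 544.5 / 111100 = 0.0049010° = 17.644″.

Δφ = 17.6″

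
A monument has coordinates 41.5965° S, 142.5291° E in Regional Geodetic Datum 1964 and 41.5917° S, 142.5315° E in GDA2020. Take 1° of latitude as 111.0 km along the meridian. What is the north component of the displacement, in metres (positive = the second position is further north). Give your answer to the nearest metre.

ΔN = 533 m

Δφ = -41.5917° − -41.5965° = +0.0048°; Δλ = 142.5315° − 142.5291° = +0.0024°.
ΔN = Δφ × 111000 = 532.8 m; ΔE = Δλ × 111000 × cos(-41.5965°) = +0.0024 × 111000 × 0.747839 = 199.2 m.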